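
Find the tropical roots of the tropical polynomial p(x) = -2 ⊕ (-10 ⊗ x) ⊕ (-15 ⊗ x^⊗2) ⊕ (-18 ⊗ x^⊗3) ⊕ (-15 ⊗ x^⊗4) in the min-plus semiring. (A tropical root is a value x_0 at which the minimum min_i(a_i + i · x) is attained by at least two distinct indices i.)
Roots: {-3, 3, 5, 8}

Each tropical root is a break point of the lower envelope of the lines y = a_i + i · x (there are 5 lines, with slopes 0, 1, ..., 4). Only the lines that attain the minimum somewhere contribute to roots; other lines are dominated. Here the surviving (envelope) indices are i = 4, i = 3, i = 2, i = 1, i = 0.
Intersections between consecutive envelope lines give the roots: for adjacent envelope indices i < j the intersection is x = (a_i − a_j) / (j − i). Reading off the sorted break points: {-3, 3, 5, 8}.
Verification: at each break x_0, at least two indices attain the minimum of min_i(a_i + i · x_0).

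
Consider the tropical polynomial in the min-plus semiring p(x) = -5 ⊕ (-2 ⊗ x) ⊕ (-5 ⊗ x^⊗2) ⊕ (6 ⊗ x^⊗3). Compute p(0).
p(0) = -5

A tropical monomial a ⊗ x^⊗i evaluates to a + i · x. Evaluating each term at x = 0:
  Term 0 contributes -5 + 0 · 0 = -5
  Term 1 contributes -2 + 1 · 0 = -2
  Term 2 contributes -5 + 2 · 0 = -5
  Term 3 contributes 6 + 3 · 0 = 6
p(0) = ⊕ of these = min[-5, -2, -5, 6] = -5.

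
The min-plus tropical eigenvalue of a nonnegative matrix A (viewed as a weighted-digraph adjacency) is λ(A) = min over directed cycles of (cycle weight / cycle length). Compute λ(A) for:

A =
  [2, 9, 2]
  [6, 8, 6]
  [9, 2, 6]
λ(A) = 2

Enumerate directed cycles and compute their means (weight / length). Sample:
  cycle 0 → 0: weight = 2, length = 1, mean = 2/1 ≈ 2.000
  cycle 1 → 1: weight = 8, length = 1, mean = 8/1 ≈ 8.000
  cycle 2 → 2: weight = 6, length = 1, mean = 6/1 ≈ 6.000
  cycle 0 → 1 → 0: weight = 15, length = 2, mean = 15/2 ≈ 7.500
  cycle 0 → 2 → 0: weight = 11, length = 2, mean = 11/2 ≈ 5.500
  cycle 1 → 0 → 1: weight = 15, length = 2, mean = 15/2 ≈ 7.500
Minimum mean = 2.000, attained e.g. along the cycle 0 → 0 with weight 2 and length 1. So λ(A) = 2/1 = 2.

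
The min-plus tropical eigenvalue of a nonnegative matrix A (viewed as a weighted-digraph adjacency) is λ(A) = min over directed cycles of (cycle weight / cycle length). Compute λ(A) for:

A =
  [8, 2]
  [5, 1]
λ(A) = 1

Enumerate directed cycles and compute their means (weight / length). Sample:
  cycle 0 → 0: weight = 8, length = 1, mean = 8/1 ≈ 8.000
  cycle 1 → 1: weight = 1, length = 1, mean = 1/1 ≈ 1.000
  cycle 0 → 1 → 0: weight = 7, length = 2, mean = 7/2 ≈ 3.500
  cycle 1 → 0 → 1: weight = 7, length = 2, mean = 7/2 ≈ 3.500
Minimum mean = 1.000, attained e.g. along the cycle 1 → 1 with weight 1 and length 1. So λ(A) = 1/1 = 1.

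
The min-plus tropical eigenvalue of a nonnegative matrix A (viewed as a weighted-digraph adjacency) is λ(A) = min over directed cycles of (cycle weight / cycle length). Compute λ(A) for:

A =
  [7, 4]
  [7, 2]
λ(A) = 2

Enumerate directed cycles and compute their means (weight / length). Sample:
  cycle 0 → 0: weight = 7, length = 1, mean = 7/1 ≈ 7.000
  cycle 1 → 1: weight = 2, length = 1, mean = 2/1 ≈ 2.000
  cycle 0 → 1 → 0: weight = 11, length = 2, mean = 11/2 ≈ 5.500
  cycle 1 → 0 → 1: weight = 11, length = 2, mean = 11/2 ≈ 5.500
Minimum mean = 2.000, attained e.g. along the cycle 1 → 1 with weight 2 and length 1. So λ(A) = 2/1 = 2.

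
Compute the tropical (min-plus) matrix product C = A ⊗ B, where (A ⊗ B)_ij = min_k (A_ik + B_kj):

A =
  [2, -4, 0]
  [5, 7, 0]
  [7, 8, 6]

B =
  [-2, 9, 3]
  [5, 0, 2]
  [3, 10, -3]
A ⊗ B =
  [0, -4, -3]
  [3, 7, -3]
  [5, 8, 3]

Apply the min-plus product entry-by-entry:
  C[0][0] = min over k of (A[0][0] + B[0][0] = 2 + -2 = 0, A[0][1] + B[1][0] = -4 + 5 = 1, A[0][2] + B[2][0] = 0 + 3 = 3) = 0 (attained at k = 0)
  C[0][1] = min over k of (A[0][0] + B[0][1] = 2 + 9 = 11, A[0][1] + B[1][1] = -4 + 0 = -4, A[0][2] + B[2][1] = 0 + 10 = 10) = -4 (attained at k = 1)
  C[0][2] = min over k of (A[0][0] + B[0][2] = 2 + 3 = 5, A[0][1] + B[1][2] = -4 + 2 = -2, A[0][2] + B[2][2] = 0 + -3 = -3) = -3 (attained at k = 2)
  C[1][0] = min over k of (A[1][0] + B[0][0] = 5 + -2 = 3, A[1][1] + B[1][0] = 7 + 5 = 12, A[1][2] + B[2][0] = 0 + 3 = 3) = 3 (attained at k = 0)
  C[1][1] = min over k of (A[1][0] + B[0][1] = 5 + 9 = 14, A[1][1] + B[1][1] = 7 + 0 = 7, A[1][2] + B[2][1] = 0 + 10 = 10) = 7 (attained at k = 1)
  C[1][2] = min over k of (A[1][0] + B[0][2] = 5 + 3 = 8, A[1][1] + B[1][2] = 7 + 2 = 9, A[1][2] + B[2][2] = 0 + -3 = -3) = -3 (attained at k = 2)
  C[2][0] = min over k of (A[2][0] + B[0][0] = 7 + -2 = 5, A[2][1] + B[1][0] = 8 + 5 = 13, A[2][2] + B[2][0] = 6 + 3 = 9) = 5 (attained at k = 0)
  C[2][1] = min over k of (A[2][0] + B[0][1] = 7 + 9 = 16, A[2][1] + B[1][1] = 8 + 0 = 8, A[2][2] + B[2][1] = 6 + 10 = 16) = 8 (attained at k = 1)
  C[2][2] = min over k of (A[2][0] + B[0][2] = 7 + 3 = 10, A[2][1] + B[1][2] = 8 + 2 = 10, A[2][2] + B[2][2] = 6 + -3 = 3) = 3 (attained at k = 2)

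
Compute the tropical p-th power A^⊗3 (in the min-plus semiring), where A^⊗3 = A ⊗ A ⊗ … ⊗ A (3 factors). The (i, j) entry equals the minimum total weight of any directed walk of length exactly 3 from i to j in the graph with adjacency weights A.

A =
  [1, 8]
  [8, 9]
A^⊗3 =
  [3, 10]
  [10, 17]

Each entry (A^⊗3)_ij equals the minimum over all length-3 walks i = v_0 → v_1 → … → v_3 = j of Σ_t A[v_t][v_{t+1}]. For example, for (i, j) = (0, 1) we minimise over 4 possible intermediate vertex sequences; the minimum is 10, attained along the walk 0 → 0 → 0 → 1.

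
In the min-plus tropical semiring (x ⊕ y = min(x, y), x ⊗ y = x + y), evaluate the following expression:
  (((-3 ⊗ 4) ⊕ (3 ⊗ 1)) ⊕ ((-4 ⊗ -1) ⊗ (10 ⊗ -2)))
(((-3 ⊗ 4) ⊕ (3 ⊗ 1)) ⊕ ((-4 ⊗ -1) ⊗ (10 ⊗ -2))) = 1

Expand innermost to outermost. Recall ⊕ takes the minimum of its arguments and ⊗ takes their sum. Working out the expression (((-3 ⊗ 4) ⊕ (3 ⊗ 1)) ⊕ ((-4 ⊗ -1) ⊗ (10 ⊗ -2))) gives 1.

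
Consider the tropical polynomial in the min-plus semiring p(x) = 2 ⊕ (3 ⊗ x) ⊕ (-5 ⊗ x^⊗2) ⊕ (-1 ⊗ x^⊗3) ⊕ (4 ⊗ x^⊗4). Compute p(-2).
p(-2) = -9

A tropical monomial a ⊗ x^⊗i evaluates to a + i · x. Evaluating each term at x = -2:
  Term 0 contributes 2 + 0 · -2 = 2
  Term 1 contributes 3 + 1 · -2 = 1
  Term 2 contributes -5 + 2 · -2 = -9
  Term 3 contributes -1 + 3 · -2 = -7
  Term 4 contributes 4 + 4 · -2 = -4
p(-2) = ⊕ of these = min[2, 1, -9, -7, -4] = -9.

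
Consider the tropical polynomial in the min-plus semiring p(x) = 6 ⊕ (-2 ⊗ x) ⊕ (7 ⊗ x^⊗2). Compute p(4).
p(4) = 2

A tropical monomial a ⊗ x^⊗i evaluates to a + i · x. Evaluating each term at x = 4:
  Term 0 contributes 6 + 0 · 4 = 6
  Term 1 contributes -2 + 1 · 4 = 2
  Term 2 contributes 7 + 2 · 4 = 15
p(4) = ⊕ of these = min[6, 2, 15] = 2.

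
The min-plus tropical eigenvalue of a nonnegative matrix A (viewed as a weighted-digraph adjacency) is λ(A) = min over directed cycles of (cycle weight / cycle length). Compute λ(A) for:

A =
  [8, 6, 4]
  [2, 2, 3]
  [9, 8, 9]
λ(A) = 2

Enumerate directed cycles and compute their means (weight / length). Sample:
  cycle 0 → 0: weight = 8, length = 1, mean = 8/1 ≈ 8.000
  cycle 1 → 1: weight = 2, length = 1, mean = 2/1 ≈ 2.000
  cycle 2 → 2: weight = 9, length = 1, mean = 9/1 ≈ 9.000
  cycle 0 → 1 → 0: weight = 8, length = 2, mean = 8/2 ≈ 4.000
  cycle 0 → 2 → 0: weight = 13, length = 2, mean = 13/2 ≈ 6.500
  cycle 1 → 0 → 1: weight = 8, length = 2, mean = 8/2 ≈ 4.000
Minimum mean = 2.000, attained e.g. along the cycle 1 → 1 with weight 2 and length 1. So λ(A) = 2/1 = 2.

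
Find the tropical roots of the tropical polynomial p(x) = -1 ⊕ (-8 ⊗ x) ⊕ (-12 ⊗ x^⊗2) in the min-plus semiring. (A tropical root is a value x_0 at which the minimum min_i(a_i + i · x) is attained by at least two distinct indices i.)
Roots: {4, 7}

Each tropical root is a break point of the lower envelope of the lines y = a_i + i · x (there are 3 lines, with slopes 0, 1, ..., 2). Only the lines that attain the minimum somewhere contribute to roots; other lines are dominated. Here the surviving (envelope) indices are i = 2, i = 1, i = 0.
Intersections between consecutive envelope lines give the roots: for adjacent envelope indices i < j the intersection is x = (a_i − a_j) / (j − i). Reading off the sorted break points: {4, 7}.
Verification: at each break x_0, at least two indices attain the minimum of min_i(a_i + i · x_0).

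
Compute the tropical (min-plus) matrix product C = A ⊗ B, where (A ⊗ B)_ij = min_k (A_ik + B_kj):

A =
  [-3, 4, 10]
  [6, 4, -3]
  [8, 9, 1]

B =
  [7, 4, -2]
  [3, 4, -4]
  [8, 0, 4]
A ⊗ B =
  [4, 1, -5]
  [5, -3, 0]
  [9, 1, 5]

Apply the min-plus product entry-by-entry:
  C[0][0] = min over k of (A[0][0] + B[0][0] = -3 + 7 = 4, A[0][1] + B[1][0] = 4 + 3 = 7, A[0][2] + B[2][0] = 10 + 8 = 18) = 4 (attained at k = 0)
  C[0][1] = min over k of (A[0][0] + B[0][1] = -3 + 4 = 1, A[0][1] + B[1][1] = 4 + 4 = 8, A[0][2] + B[2][1] = 10 + 0 = 10) = 1 (attained at k = 0)
  C[0][2] = min over k of (A[0][0] + B[0][2] = -3 + -2 = -5, A[0][1] + B[1][2] = 4 + -4 = 0, A[0][2] + B[2][2] = 10 + 4 = 14) = -5 (attained at k = 0)
  C[1][0] = min over k of (A[1][0] + B[0][0] = 6 + 7 = 13, A[1][1] + B[1][0] = 4 + 3 = 7, A[1][2] + B[2][0] = -3 + 8 = 5) = 5 (attained at k = 2)
  C[1][1] = min over k of (A[1][0] + B[0][1] = 6 + 4 = 10, A[1][1] + B[1][1] = 4 + 4 = 8, A[1][2] + B[2][1] = -3 + 0 = -3) = -3 (attained at k = 2)
  C[1][2] = min over k of (A[1][0] + B[0][2] = 6 + -2 = 4, A[1][1] + B[1][2] = 4 + -4 = 0, A[1][2] + B[2][2] = -3 + 4 = 1) = 0 (attained at k = 1)
  C[2][0] = min over k of (A[2][0] + B[0][0] = 8 + 7 = 15, A[2][1] + B[1][0] = 9 + 3 = 12, A[2][2] + B[2][0] = 1 + 8 = 9) = 9 (attained at k = 2)
  C[2][1] = min over k of (A[2][0] + B[0][1] = 8 + 4 = 12, A[2][1] + B[1][1] = 9 + 4 = 13, A[2][2] + B[2][1] = 1 + 0 = 1) = 1 (attained at k = 2)
  C[2][2] = min over k of (A[2][0] + B[0][2] = 8 + -2 = 6, A[2][1] + B[1][2] = 9 + -4 = 5, A[2][2] + B[2][2] = 1 + 4 = 5) = 5 (attained at k = 1)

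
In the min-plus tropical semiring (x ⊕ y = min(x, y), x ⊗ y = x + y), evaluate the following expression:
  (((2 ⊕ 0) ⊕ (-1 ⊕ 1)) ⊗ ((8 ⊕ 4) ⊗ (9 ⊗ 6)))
(((2 ⊕ 0) ⊕ (-1 ⊕ 1)) ⊗ ((8 ⊕ 4) ⊗ (9 ⊗ 6))) = 18

Expand innermost to outermost. Recall ⊕ takes the minimum of its arguments and ⊗ takes their sum. Working out the expression (((2 ⊕ 0) ⊕ (-1 ⊕ 1)) ⊗ ((8 ⊕ 4) ⊗ (9 ⊗ 6))) gives 18.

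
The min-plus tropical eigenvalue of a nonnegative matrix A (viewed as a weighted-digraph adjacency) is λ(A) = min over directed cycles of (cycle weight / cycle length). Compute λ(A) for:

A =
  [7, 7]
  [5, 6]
λ(A) = 6

Enumerate directed cycles and compute their means (weight / length). Sample:
  cycle 0 → 0: weight = 7, length = 1, mean = 7/1 ≈ 7.000
  cycle 1 → 1: weight = 6, length = 1, mean = 6/1 ≈ 6.000
  cycle 0 → 1 → 0: weight = 12, length = 2, mean = 12/2 ≈ 6.000
  cycle 1 → 0 → 1: weight = 12, length = 2, mean = 12/2 ≈ 6.000
Minimum mean = 6.000, attained e.g. along the cycle 1 → 1 with weight 6 and length 1. So λ(A) = 6/1 = 6.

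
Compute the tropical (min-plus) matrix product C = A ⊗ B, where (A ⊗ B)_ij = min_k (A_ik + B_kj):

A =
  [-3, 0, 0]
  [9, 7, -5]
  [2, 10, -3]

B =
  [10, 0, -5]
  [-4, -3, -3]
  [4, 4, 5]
A ⊗ B =
  [-4, -3, -8]
  [-1, -1, 0]
  [1, 1, -3]

Apply the min-plus product entry-by-entry:
  C[0][0] = min over k of (A[0][0] + B[0][0] = -3 + 10 = 7, A[0][1] + B[1][0] = 0 + -4 = -4, A[0][2] + B[2][0] = 0 + 4 = 4) = -4 (attained at k = 1)
  C[0][1] = min over k of (A[0][0] + B[0][1] = -3 + 0 = -3, A[0][1] + B[1][1] = 0 + -3 = -3, A[0][2] + B[2][1] = 0 + 4 = 4) = -3 (attained at k = 0)
  C[0][2] = min over k of (A[0][0] + B[0][2] = -3 + -5 = -8, A[0][1] + B[1][2] = 0 + -3 = -3, A[0][2] + B[2][2] = 0 + 5 = 5) = -8 (attained at k = 0)
  C[1][0] = min over k of (A[1][0] + B[0][0] = 9 + 10 = 19, A[1][1] + B[1][0] = 7 + -4 = 3, A[1][2] + B[2][0] = -5 + 4 = -1) = -1 (attained at k = 2)
  C[1][1] = min over k of (A[1][0] + B[0][1] = 9 + 0 = 9, A[1][1] + B[1][1] = 7 + -3 = 4, A[1][2] + B[2][1] = -5 + 4 = -1) = -1 (attained at k = 2)
  C[1][2] = min over k of (A[1][0] + B[0][2] = 9 + -5 = 4, A[1][1] + B[1][2] = 7 + -3 = 4, A[1][2] + B[2][2] = -5 + 5 = 0) = 0 (attained at k = 2)
  C[2][0] = min over k of (A[2][0] + B[0][0] = 2 + 10 = 12, A[2][1] + B[1][0] = 10 + -4 = 6, A[2][2] + B[2][0] = -3 + 4 = 1) = 1 (attained at k = 2)
  C[2][1] = min over k of (A[2][0] + B[0][1] = 2 + 0 = 2, A[2][1] + B[1][1] = 10 + -3 = 7, A[2][2] + B[2][1] = -3 + 4 = 1) = 1 (attained at k = 2)
  C[2][2] = min over k of (A[2][0] + B[0][2] = 2 + -5 = -3, A[2][1] + B[1][2] = 10 + -3 = 7, A[2][2] + B[2][2] = -3 + 5 = 2) = -3 (attained at k = 0)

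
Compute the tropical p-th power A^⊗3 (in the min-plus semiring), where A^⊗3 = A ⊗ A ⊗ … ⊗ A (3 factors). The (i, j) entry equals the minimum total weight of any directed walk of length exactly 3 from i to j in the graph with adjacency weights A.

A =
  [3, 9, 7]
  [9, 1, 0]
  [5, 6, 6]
A^⊗3 =
  [9, 11, 10]
  [6, 3, 2]
  [11, 8, 7]

Each entry (A^⊗3)_ij equals the minimum over all length-3 walks i = v_0 → v_1 → … → v_3 = j of Σ_t A[v_t][v_{t+1}]. For example, for (i, j) = (0, 2) we minimise over 9 possible intermediate vertex sequences; the minimum is 10, attained along the walk 0 → 1 → 1 → 2.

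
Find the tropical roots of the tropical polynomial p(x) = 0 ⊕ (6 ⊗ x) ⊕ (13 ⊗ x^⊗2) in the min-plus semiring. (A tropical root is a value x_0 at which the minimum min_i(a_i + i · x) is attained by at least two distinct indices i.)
Roots: {-7, -6}

Each tropical root is a break point of the lower envelope of the lines y = a_i + i · x (there are 3 lines, with slopes 0, 1, ..., 2). Only the lines that attain the minimum somewhere contribute to roots; other lines are dominated. Here the surviving (envelope) indices are i = 2, i = 1, i = 0.
Intersections between consecutive envelope lines give the roots: for adjacent envelope indices i < j the intersection is x = (a_i − a_j) / (j − i). Reading off the sorted break points: {-7, -6}.
Verification: at each break x_0, at least two indices attain the minimum of min_i(a_i + i · x_0).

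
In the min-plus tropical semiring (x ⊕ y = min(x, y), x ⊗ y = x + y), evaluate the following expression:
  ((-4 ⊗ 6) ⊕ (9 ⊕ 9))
((-4 ⊗ 6) ⊕ (9 ⊕ 9)) = 2

Expand innermost to outermost. Recall ⊕ takes the minimum of its arguments and ⊗ takes their sum. Working out the expression ((-4 ⊗ 6) ⊕ (9 ⊕ 9)) gives 2.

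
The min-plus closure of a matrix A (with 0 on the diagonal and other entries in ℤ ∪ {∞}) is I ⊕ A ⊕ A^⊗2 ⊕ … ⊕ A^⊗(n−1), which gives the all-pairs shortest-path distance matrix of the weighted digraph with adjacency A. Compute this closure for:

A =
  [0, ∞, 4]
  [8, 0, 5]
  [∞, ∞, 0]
Closure =
  [0, ∞, 4]
  [8, 0, 5]
  [∞, ∞, 0]

This is the Floyd-Warshall all-pairs shortest-path computation. For each intermediate vertex k = 0, 1, …, 2, update dist[i][j] ← min(dist[i][j], dist[i][k] + dist[k][j]). The final matrix gives, for each (i, j), the minimum total weight of any directed path from i to j (possibly empty when i = j).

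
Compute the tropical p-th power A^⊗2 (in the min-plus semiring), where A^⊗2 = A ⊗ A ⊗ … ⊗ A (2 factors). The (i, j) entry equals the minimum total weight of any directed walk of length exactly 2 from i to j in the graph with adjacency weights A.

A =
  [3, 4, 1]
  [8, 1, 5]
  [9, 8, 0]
A^⊗2 =
  [6, 5, 1]
  [9, 2, 5]
  [9, 8, 0]

Each entry (A^⊗2)_ij equals the minimum over all length-2 walks i = v_0 → v_1 → … → v_2 = j of Σ_t A[v_t][v_{t+1}]. For example, for (i, j) = (0, 2) we minimise over 3 possible intermediate vertex sequences; the minimum is 1, attained along the walk 0 → 2 → 2.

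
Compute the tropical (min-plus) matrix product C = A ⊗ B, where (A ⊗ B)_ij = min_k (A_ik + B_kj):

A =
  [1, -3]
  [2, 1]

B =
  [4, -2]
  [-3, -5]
A ⊗ B =
  [-6, -8]
  [-2, -4]

Apply the min-plus product entry-by-entry:
  C[0][0] = min over k of (A[0][0] + B[0][0] = 1 + 4 = 5, A[0][1] + B[1][0] = -3 + -3 = -6) = -6 (attained at k = 1)
  C[0][1] = min over k of (A[0][0] + B[0][1] = 1 + -2 = -1, A[0][1] + B[1][1] = -3 + -5 = -8) = -8 (attained at k = 1)
  C[1][0] = min over k of (A[1][0] + B[0][0] = 2 + 4 = 6, A[1][1] + B[1][0] = 1 + -3 = -2) = -2 (attained at k = 1)
  C[1][1] = min over k of (A[1][0] + B[0][1] = 2 + -2 = 0, A[1][1] + B[1][1] = 1 + -5 = -4) = -4 (attained at k = 1)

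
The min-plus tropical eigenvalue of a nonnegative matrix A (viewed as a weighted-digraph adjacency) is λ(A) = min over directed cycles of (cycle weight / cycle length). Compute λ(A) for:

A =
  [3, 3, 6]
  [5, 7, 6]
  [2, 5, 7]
λ(A) = 3

Enumerate directed cycles and compute their means (weight / length). Sample:
  cycle 0 → 0: weight = 3, length = 1, mean = 3/1 ≈ 3.000
  cycle 1 → 1: weight = 7, length = 1, mean = 7/1 ≈ 7.000
  cycle 2 → 2: weight = 7, length = 1, mean = 7/1 ≈ 7.000
  cycle 0 → 1 → 0: weight = 8, length = 2, mean = 8/2 ≈ 4.000
  cycle 0 → 2 → 0: weight = 8, length = 2, mean = 8/2 ≈ 4.000
  cycle 1 → 0 → 1: weight = 8, length = 2, mean = 8/2 ≈ 4.000
Minimum mean = 3.000, attained e.g. along the cycle 0 → 0 with weight 3 and length 1. So λ(A) = 3/1 = 3.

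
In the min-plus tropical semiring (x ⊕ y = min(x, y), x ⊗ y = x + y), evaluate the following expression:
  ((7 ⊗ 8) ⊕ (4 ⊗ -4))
((7 ⊗ 8) ⊕ (4 ⊗ -4)) = 0

Expand innermost to outermost. Recall ⊕ takes the minimum of its arguments and ⊗ takes their sum. Working out the expression ((7 ⊗ 8) ⊕ (4 ⊗ -4)) gives 0.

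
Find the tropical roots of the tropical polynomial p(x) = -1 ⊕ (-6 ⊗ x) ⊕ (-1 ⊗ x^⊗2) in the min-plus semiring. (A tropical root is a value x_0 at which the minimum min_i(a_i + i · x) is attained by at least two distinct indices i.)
Roots: {-5, 5}

Each tropical root is a break point of the lower envelope of the lines y = a_i + i · x (there are 3 lines, with slopes 0, 1, ..., 2). Only the lines that attain the minimum somewhere contribute to roots; other lines are dominated. Here the surviving (envelope) indices are i = 2, i = 1, i = 0.
Intersections between consecutive envelope lines give the roots: for adjacent envelope indices i < j the intersection is x = (a_i − a_j) / (j − i). Reading off the sorted break points: {-5, 5}.
Verification: at each break x_0, at least two indices attain the minimum of min_i(a_i + i · x_0).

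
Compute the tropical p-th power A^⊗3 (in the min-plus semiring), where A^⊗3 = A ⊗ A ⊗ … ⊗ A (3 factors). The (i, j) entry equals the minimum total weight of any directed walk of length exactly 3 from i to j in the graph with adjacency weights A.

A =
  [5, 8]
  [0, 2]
A^⊗3 =
  [10, 12]
  [4, 6]

Each entry (A^⊗3)_ij equals the minimum over all length-3 walks i = v_0 → v_1 → … → v_3 = j of Σ_t A[v_t][v_{t+1}]. For example, for (i, j) = (0, 1) we minimise over 4 possible intermediate vertex sequences; the minimum is 12, attained along the walk 0 → 1 → 1 → 1.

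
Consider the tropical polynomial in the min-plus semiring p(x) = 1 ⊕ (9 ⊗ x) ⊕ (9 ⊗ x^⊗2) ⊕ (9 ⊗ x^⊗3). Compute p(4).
p(4) = 1

A tropical monomial a ⊗ x^⊗i evaluates to a + i · x. Evaluating each term at x = 4:
  Term 0 contributes 1 + 0 · 4 = 1
  Term 1 contributes 9 + 1 · 4 = 13
  Term 2 contributes 9 + 2 · 4 = 17
  Term 3 contributes 9 + 3 · 4 = 21
p(4) = ⊕ of these = min[1, 13, 17, 21] = 1.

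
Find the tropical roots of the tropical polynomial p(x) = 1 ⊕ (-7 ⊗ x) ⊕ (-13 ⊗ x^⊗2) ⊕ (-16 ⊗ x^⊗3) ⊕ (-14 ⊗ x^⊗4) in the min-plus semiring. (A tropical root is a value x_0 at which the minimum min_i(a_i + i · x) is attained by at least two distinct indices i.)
Roots: {-2, 3, 6, 8}

Each tropical root is a break point of the lower envelope of the lines y = a_i + i · x (there are 5 lines, with slopes 0, 1, ..., 4). Only the lines that attain the minimum somewhere contribute to roots; other lines are dominated. Here the surviving (envelope) indices are i = 4, i = 3, i = 2, i = 1, i = 0.
Intersections between consecutive envelope lines give the roots: for adjacent envelope indices i < j the intersection is x = (a_i − a_j) / (j − i). Reading off the sorted break points: {-2, 3, 6, 8}.
Verification: at each break x_0, at least two indices attain the minimum of min_i(a_i + i · x_0).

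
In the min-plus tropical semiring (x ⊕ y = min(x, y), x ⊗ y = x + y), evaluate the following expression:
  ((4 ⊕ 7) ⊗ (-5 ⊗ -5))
((4 ⊕ 7) ⊗ (-5 ⊗ -5)) = -6

Expand innermost to outermost. Recall ⊕ takes the minimum of its arguments and ⊗ takes their sum. Working out the expression ((4 ⊕ 7) ⊗ (-5 ⊗ -5)) gives -6.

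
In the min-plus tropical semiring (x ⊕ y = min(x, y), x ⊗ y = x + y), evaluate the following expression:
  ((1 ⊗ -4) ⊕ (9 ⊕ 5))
((1 ⊗ -4) ⊕ (9 ⊕ 5)) = -3

Expand innermost to outermost. Recall ⊕ takes the minimum of its arguments and ⊗ takes their sum. Working out the expression ((1 ⊗ -4) ⊕ (9 ⊕ 5)) gives -3.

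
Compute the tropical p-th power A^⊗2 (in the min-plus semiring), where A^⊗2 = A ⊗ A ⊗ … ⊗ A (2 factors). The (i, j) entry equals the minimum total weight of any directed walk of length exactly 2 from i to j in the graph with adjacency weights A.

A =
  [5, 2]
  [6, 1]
A^⊗2 =
  [8, 3]
  [7, 2]

Each entry (A^⊗2)_ij equals the minimum over all length-2 walks i = v_0 → v_1 → … → v_2 = j of Σ_t A[v_t][v_{t+1}]. For example, for (i, j) = (0, 1) we minimise over 2 possible intermediate vertex sequences; the minimum is 3, attained along the walk 0 → 1 → 1.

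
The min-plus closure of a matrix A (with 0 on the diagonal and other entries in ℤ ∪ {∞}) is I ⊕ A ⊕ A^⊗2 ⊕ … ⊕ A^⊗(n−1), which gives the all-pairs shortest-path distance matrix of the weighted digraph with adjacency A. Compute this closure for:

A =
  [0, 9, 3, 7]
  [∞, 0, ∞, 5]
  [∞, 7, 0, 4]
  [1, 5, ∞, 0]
Closure =
  [0, 9, 3, 7]
  [6, 0, 9, 5]
  [5, 7, 0, 4]
  [1, 5, 4, 0]

This is the Floyd-Warshall all-pairs shortest-path computation. For each intermediate vertex k = 0, 1, …, 3, update dist[i][j] ← min(dist[i][j], dist[i][k] + dist[k][j]). The final matrix gives, for each (i, j), the minimum total weight of any directed path from i to j (possibly empty when i = j).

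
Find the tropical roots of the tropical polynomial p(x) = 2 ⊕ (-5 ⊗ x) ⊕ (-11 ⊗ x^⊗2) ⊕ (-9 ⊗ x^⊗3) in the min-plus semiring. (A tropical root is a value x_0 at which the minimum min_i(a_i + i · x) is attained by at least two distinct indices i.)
Roots: {-2, 6, 7}

Each tropical root is a break point of the lower envelope of the lines y = a_i + i · x (there are 4 lines, with slopes 0, 1, ..., 3). Only the lines that attain the minimum somewhere contribute to roots; other lines are dominated. Here the surviving (envelope) indices are i = 3, i = 2, i = 1, i = 0.
Intersections between consecutive envelope lines give the roots: for adjacent envelope indices i < j the intersection is x = (a_i − a_j) / (j − i). Reading off the sorted break points: {-2, 6, 7}.
Verification: at each break x_0, at least two indices attain the minimum of min_i(a_i + i · x_0).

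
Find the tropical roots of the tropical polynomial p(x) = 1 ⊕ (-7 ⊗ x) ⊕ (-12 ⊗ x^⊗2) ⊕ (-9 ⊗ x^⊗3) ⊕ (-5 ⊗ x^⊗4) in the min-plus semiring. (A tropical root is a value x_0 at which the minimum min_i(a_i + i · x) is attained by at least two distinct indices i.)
Roots: {-4, -3, 5, 8}

Each tropical root is a break point of the lower envelope of the lines y = a_i + i · x (there are 5 lines, with slopes 0, 1, ..., 4). Only the lines that attain the minimum somewhere contribute to roots; other lines are dominated. Here the surviving (envelope) indices are i = 4, i = 3, i = 2, i = 1, i = 0.
Intersections between consecutive envelope lines give the roots: for adjacent envelope indices i < j the intersection is x = (a_i − a_j) / (j − i). Reading off the sorted break points: {-4, -3, 5, 8}.
Verification: at each break x_0, at least two indices attain the minimum of min_i(a_i + i · x_0).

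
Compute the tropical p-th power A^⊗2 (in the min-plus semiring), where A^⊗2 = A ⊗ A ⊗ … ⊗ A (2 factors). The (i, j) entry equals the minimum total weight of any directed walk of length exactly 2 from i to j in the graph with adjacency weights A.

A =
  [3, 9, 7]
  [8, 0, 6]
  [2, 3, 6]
A^⊗2 =
  [6, 9, 10]
  [8, 0, 6]
  [5, 3, 9]

Each entry (A^⊗2)_ij equals the minimum over all length-2 walks i = v_0 → v_1 → … → v_2 = j of Σ_t A[v_t][v_{t+1}]. For example, for (i, j) = (0, 2) we minimise over 3 possible intermediate vertex sequences; the minimum is 10, attained along the walk 0 → 0 → 2.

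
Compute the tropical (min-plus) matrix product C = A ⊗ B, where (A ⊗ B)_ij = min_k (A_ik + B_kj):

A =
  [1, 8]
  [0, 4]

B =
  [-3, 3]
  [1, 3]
A ⊗ B =
  [-2, 4]
  [-3, 3]

Apply the min-plus product entry-by-entry:
  C[0][0] = min over k of (A[0][0] + B[0][0] = 1 + -3 = -2, A[0][1] + B[1][0] = 8 + 1 = 9) = -2 (attained at k = 0)
  C[0][1] = min over k of (A[0][0] + B[0][1] = 1 + 3 = 4, A[0][1] + B[1][1] = 8 + 3 = 11) = 4 (attained at k = 0)
  C[1][0] = min over k of (A[1][0] + B[0][0] = 0 + -3 = -3, A[1][1] + B[1][0] = 4 + 1 = 5) = -3 (attained at k = 0)
  C[1][1] = min over k of (A[1][0] + B[0][1] = 0 + 3 = 3, A[1][1] + B[1][1] = 4 + 3 = 7) = 3 (attained at k = 0)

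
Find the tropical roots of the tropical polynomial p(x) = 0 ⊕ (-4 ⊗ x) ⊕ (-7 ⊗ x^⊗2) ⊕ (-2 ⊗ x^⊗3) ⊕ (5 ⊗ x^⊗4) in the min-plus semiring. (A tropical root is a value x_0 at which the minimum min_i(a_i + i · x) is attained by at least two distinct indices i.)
Roots: {-7, -5, 3, 4}

Each tropical root is a break point of the lower envelope of the lines y = a_i + i · x (there are 5 lines, with slopes 0, 1, ..., 4). Only the lines that attain the minimum somewhere contribute to roots; other lines are dominated. Here the surviving (envelope) indices are i = 4, i = 3, i = 2, i = 1, i = 0.
Intersections between consecutive envelope lines give the roots: for adjacent envelope indices i < j the intersection is x = (a_i − a_j) / (j − i). Reading off the sorted break points: {-7, -5, 3, 4}.
Verification: at each break x_0, at least two indices attain the minimum of min_i(a_i + i · x_0).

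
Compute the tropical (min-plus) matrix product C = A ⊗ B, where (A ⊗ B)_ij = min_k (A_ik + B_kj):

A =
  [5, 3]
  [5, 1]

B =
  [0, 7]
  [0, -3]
A ⊗ B =
  [3, 0]
  [1, -2]

Apply the min-plus product entry-by-entry:
  C[0][0] = min over k of (A[0][0] + B[0][0] = 5 + 0 = 5, A[0][1] + B[1][0] = 3 + 0 = 3) = 3 (attained at k = 1)
  C[0][1] = min over k of (A[0][0] + B[0][1] = 5 + 7 = 12, A[0][1] + B[1][1] = 3 + -3 = 0) = 0 (attained at k = 1)
  C[1][0] = min over k of (A[1][0] + B[0][0] = 5 + 0 = 5, A[1][1] + B[1][0] = 1 + 0 = 1) = 1 (attained at k = 1)
  C[1][1] = min over k of (A[1][0] + B[0][1] = 5 + 7 = 12, A[1][1] + B[1][1] = 1 + -3 = -2) = -2 (attained at k = 1)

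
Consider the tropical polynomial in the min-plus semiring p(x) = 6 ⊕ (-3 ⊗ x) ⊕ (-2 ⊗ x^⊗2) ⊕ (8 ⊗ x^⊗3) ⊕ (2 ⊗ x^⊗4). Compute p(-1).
p(-1) = -4

A tropical monomial a ⊗ x^⊗i evaluates to a + i · x. Evaluating each term at x = -1:
  Term 0 contributes 6 + 0 · -1 = 6
  Term 1 contributes -3 + 1 · -1 = -4
  Term 2 contributes -2 + 2 · -1 = -4
  Term 3 contributes 8 + 3 · -1 = 5
  Term 4 contributes 2 + 4 · -1 = -2
p(-1) = ⊕ of these = min[6, -4, -4, 5, -2] = -4.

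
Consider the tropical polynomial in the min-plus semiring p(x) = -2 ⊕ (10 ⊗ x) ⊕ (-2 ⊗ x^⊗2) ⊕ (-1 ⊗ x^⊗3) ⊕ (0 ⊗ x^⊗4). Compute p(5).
p(5) = -2

A tropical monomial a ⊗ x^⊗i evaluates to a + i · x. Evaluating each term at x = 5:
  Term 0 contributes -2 + 0 · 5 = -2
  Term 1 contributes 10 + 1 · 5 = 15
  Term 2 contributes -2 + 2 · 5 = 8
  Term 3 contributes -1 + 3 · 5 = 14
  Term 4 contributes 0 + 4 · 5 = 20
p(5) = ⊕ of these = min[-2, 15, 8, 14, 20] = -2.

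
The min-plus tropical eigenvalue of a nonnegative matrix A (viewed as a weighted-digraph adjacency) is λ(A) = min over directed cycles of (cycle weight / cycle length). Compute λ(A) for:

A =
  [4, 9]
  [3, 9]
λ(A) = 4

Enumerate directed cycles and compute their means (weight / length). Sample:
  cycle 0 → 0: weight = 4, length = 1, mean = 4/1 ≈ 4.000
  cycle 1 → 1: weight = 9, length = 1, mean = 9/1 ≈ 9.000
  cycle 0 → 1 → 0: weight = 12, length = 2, mean = 12/2 ≈ 6.000
  cycle 1 → 0 → 1: weight = 12, length = 2, mean = 12/2 ≈ 6.000
Minimum mean = 4.000, attained e.g. along the cycle 0 → 0 with weight 4 and length 1. So λ(A) = 4/1 = 4.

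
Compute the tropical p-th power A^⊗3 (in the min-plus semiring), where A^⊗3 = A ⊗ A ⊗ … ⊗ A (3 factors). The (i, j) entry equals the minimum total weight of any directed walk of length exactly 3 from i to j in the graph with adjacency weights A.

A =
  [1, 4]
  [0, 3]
A^⊗3 =
  [3, 6]
  [2, 5]

Each entry (A^⊗3)_ij equals the minimum over all length-3 walks i = v_0 → v_1 → … → v_3 = j of Σ_t A[v_t][v_{t+1}]. For example, for (i, j) = (0, 1) we minimise over 4 possible intermediate vertex sequences; the minimum is 6, attained along the walk 0 → 0 → 0 → 1.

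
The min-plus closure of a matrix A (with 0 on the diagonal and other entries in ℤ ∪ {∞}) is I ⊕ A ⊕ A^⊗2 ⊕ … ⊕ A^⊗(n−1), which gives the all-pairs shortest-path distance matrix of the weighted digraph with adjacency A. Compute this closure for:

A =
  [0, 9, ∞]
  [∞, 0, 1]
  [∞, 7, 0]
Closure =
  [0, 9, 10]
  [∞, 0, 1]
  [∞, 7, 0]

This is the Floyd-Warshall all-pairs shortest-path computation. For each intermediate vertex k = 0, 1, …, 2, update dist[i][j] ← min(dist[i][j], dist[i][k] + dist[k][j]). The final matrix gives, for each (i, j), the minimum total weight of any directed path from i to j (possibly empty when i = j).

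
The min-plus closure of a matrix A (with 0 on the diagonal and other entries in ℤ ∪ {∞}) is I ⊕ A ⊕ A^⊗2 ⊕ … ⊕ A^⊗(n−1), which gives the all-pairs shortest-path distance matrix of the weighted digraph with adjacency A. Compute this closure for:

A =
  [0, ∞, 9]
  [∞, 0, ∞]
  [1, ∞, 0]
Closure =
  [0, ∞, 9]
  [∞, 0, ∞]
  [1, ∞, 0]

This is the Floyd-Warshall all-pairs shortest-path computation. For each intermediate vertex k = 0, 1, …, 2, update dist[i][j] ← min(dist[i][j], dist[i][k] + dist[k][j]). The final matrix gives, for each (i, j), the minimum total weight of any directed path from i to j (possibly empty when i = j).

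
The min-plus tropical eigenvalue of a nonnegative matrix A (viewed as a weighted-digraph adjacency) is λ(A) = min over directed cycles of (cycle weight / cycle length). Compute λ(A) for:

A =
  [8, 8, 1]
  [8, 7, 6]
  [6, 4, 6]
λ(A) = 7/2

Enumerate directed cycles and compute their means (weight / length). Sample:
  cycle 0 → 0: weight = 8, length = 1, mean = 8/1 ≈ 8.000
  cycle 1 → 1: weight = 7, length = 1, mean = 7/1 ≈ 7.000
  cycle 2 → 2: weight = 6, length = 1, mean = 6/1 ≈ 6.000
  cycle 0 → 1 → 0: weight = 16, length = 2, mean = 16/2 ≈ 8.000
  cycle 0 → 2 → 0: weight = 7, length = 2, mean = 7/2 ≈ 3.500
  cycle 1 → 0 → 1: weight = 16, length = 2, mean = 16/2 ≈ 8.000
Minimum mean = 3.500, attained e.g. along the cycle 0 → 2 → 0 with weight 7 and length 2. So λ(A) = 7/2 = 7/2.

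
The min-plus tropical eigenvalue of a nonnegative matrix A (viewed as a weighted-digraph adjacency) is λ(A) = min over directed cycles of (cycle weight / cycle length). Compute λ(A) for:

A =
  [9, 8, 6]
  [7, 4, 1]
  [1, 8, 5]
λ(A) = 10/3

Enumerate directed cycles and compute their means (weight / length). Sample:
  cycle 0 → 0: weight = 9, length = 1, mean = 9/1 ≈ 9.000
  cycle 1 → 1: weight = 4, length = 1, mean = 4/1 ≈ 4.000
  cycle 2 → 2: weight = 5, length = 1, mean = 5/1 ≈ 5.000
  cycle 0 → 1 → 0: weight = 15, length = 2, mean = 15/2 ≈ 7.500
  cycle 0 → 2 → 0: weight = 7, length = 2, mean = 7/2 ≈ 3.500
  cycle 1 → 0 → 1: weight = 15, length = 2, mean = 15/2 ≈ 7.500
Minimum mean = 3.333, attained e.g. along the cycle 0 → 1 → 2 → 0 with weight 10 and length 3. So λ(A) = 10/3 = 10/3.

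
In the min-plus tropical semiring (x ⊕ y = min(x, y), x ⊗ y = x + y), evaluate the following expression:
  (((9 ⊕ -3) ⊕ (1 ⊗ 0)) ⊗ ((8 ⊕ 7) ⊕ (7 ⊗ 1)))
(((9 ⊕ -3) ⊕ (1 ⊗ 0)) ⊗ ((8 ⊕ 7) ⊕ (7 ⊗ 1))) = 4

Expand innermost to outermost. Recall ⊕ takes the minimum of its arguments and ⊗ takes their sum. Working out the expression (((9 ⊕ -3) ⊕ (1 ⊗ 0)) ⊗ ((8 ⊕ 7) ⊕ (7 ⊗ 1))) gives 4.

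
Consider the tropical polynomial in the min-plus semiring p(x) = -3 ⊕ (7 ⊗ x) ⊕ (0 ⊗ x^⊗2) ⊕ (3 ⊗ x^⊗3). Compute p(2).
p(2) = -3

A tropical monomial a ⊗ x^⊗i evaluates to a + i · x. Evaluating each term at x = 2:
  Term 0 contributes -3 + 0 · 2 = -3
  Term 1 contributes 7 + 1 · 2 = 9
  Term 2 contributes 0 + 2 · 2 = 4
  Term 3 contributes 3 + 3 · 2 = 9
p(2) = ⊕ of these = min[-3, 9, 4, 9] = -3.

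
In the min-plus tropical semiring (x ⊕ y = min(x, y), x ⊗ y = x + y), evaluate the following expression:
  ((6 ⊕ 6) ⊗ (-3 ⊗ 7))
((6 ⊕ 6) ⊗ (-3 ⊗ 7)) = 10

Expand innermost to outermost. Recall ⊕ takes the minimum of its arguments and ⊗ takes their sum. Working out the expression ((6 ⊕ 6) ⊗ (-3 ⊗ 7)) gives 10.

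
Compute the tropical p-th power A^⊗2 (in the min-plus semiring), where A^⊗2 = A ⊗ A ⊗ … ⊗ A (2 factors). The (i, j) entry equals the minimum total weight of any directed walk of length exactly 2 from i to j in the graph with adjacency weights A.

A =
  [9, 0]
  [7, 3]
A^⊗2 =
  [7, 3]
  [10, 6]

Each entry (A^⊗2)_ij equals the minimum over all length-2 walks i = v_0 → v_1 → … → v_2 = j of Σ_t A[v_t][v_{t+1}]. For example, for (i, j) = (0, 1) we minimise over 2 possible intermediate vertex sequences; the minimum is 3, attained along the walk 0 → 1 → 1.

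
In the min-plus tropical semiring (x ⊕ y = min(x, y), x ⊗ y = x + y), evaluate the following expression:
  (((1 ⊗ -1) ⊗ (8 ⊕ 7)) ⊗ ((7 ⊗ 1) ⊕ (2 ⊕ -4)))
(((1 ⊗ -1) ⊗ (8 ⊕ 7)) ⊗ ((7 ⊗ 1) ⊕ (2 ⊕ -4))) = 3

Expand innermost to outermost. Recall ⊕ takes the minimum of its arguments and ⊗ takes their sum. Working out the expression (((1 ⊗ -1) ⊗ (8 ⊕ 7)) ⊗ ((7 ⊗ 1) ⊕ (2 ⊕ -4))) gives 3.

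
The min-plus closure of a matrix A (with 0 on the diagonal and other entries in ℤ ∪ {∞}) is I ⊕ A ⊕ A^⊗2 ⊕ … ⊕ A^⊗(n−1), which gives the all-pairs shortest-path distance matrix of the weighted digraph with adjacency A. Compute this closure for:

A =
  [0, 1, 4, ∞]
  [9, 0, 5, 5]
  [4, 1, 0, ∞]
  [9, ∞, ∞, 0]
Closure =
  [0, 1, 4, 6]
  [9, 0, 5, 5]
  [4, 1, 0, 6]
  [9, 10, 13, 0]

This is the Floyd-Warshall all-pairs shortest-path computation. For each intermediate vertex k = 0, 1, …, 3, update dist[i][j] ← min(dist[i][j], dist[i][k] + dist[k][j]). The final matrix gives, for each (i, j), the minimum total weight of any directed path from i to j (possibly empty when i = j).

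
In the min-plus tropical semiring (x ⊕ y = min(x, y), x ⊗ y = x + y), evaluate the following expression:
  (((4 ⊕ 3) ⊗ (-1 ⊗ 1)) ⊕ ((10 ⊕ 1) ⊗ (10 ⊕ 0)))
(((4 ⊕ 3) ⊗ (-1 ⊗ 1)) ⊕ ((10 ⊕ 1) ⊗ (10 ⊕ 0))) = 1

Expand innermost to outermost. Recall ⊕ takes the minimum of its arguments and ⊗ takes their sum. Working out the expression (((4 ⊕ 3) ⊗ (-1 ⊗ 1)) ⊕ ((10 ⊕ 1) ⊗ (10 ⊕ 0))) gives 1.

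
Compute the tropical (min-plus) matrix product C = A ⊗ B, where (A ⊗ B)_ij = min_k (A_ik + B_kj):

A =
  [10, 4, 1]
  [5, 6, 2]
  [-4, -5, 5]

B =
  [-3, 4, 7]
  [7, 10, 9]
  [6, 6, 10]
A ⊗ B =
  [7, 7, 11]
  [2, 8, 12]
  [-7, 0, 3]

Apply the min-plus product entry-by-entry:
  C[0][0] = min over k of (A[0][0] + B[0][0] = 10 + -3 = 7, A[0][1] + B[1][0] = 4 + 7 = 11, A[0][2] + B[2][0] = 1 + 6 = 7) = 7 (attained at k = 0)
  C[0][1] = min over k of (A[0][0] + B[0][1] = 10 + 4 = 14, A[0][1] + B[1][1] = 4 + 10 = 14, A[0][2] + B[2][1] = 1 + 6 = 7) = 7 (attained at k = 2)
  C[0][2] = min over k of (A[0][0] + B[0][2] = 10 + 7 = 17, A[0][1] + B[1][2] = 4 + 9 = 13, A[0][2] + B[2][2] = 1 + 10 = 11) = 11 (attained at k = 2)
  C[1][0] = min over k of (A[1][0] + B[0][0] = 5 + -3 = 2, A[1][1] + B[1][0] = 6 + 7 = 13, A[1][2] + B[2][0] = 2 + 6 = 8) = 2 (attained at k = 0)
  C[1][1] = min over k of (A[1][0] + B[0][1] = 5 + 4 = 9, A[1][1] + B[1][1] = 6 + 10 = 16, A[1][2] + B[2][1] = 2 + 6 = 8) = 8 (attained at k = 2)
  C[1][2] = min over k of (A[1][0] + B[0][2] = 5 + 7 = 12, A[1][1] + B[1][2] = 6 + 9 = 15, A[1][2] + B[2][2] = 2 + 10 = 12) = 12 (attained at k = 0)
  C[2][0] = min over k of (A[2][0] + B[0][0] = -4 + -3 = -7, A[2][1] + B[1][0] = -5 + 7 = 2, A[2][2] + B[2][0] = 5 + 6 = 11) = -7 (attained at k = 0)
  C[2][1] = min over k of (A[2][0] + B[0][1] = -4 + 4 = 0, A[2][1] + B[1][1] = -5 + 10 = 5, A[2][2] + B[2][1] = 5 + 6 = 11) = 0 (attained at k = 0)
  C[2][2] = min over k of (A[2][0] + B[0][2] = -4 + 7 = 3, A[2][1] + B[1][2] = -5 + 9 = 4, A[2][2] + B[2][2] = 5 + 10 = 15) = 3 (attained at k = 0)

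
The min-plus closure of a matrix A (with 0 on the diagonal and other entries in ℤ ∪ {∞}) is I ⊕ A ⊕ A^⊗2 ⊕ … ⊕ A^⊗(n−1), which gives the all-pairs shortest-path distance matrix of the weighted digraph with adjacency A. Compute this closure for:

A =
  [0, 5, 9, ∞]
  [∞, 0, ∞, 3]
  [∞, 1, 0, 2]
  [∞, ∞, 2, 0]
Closure =
  [0, 5, 9, 8]
  [∞, 0, 5, 3]
  [∞, 1, 0, 2]
  [∞, 3, 2, 0]

This is the Floyd-Warshall all-pairs shortest-path computation. For each intermediate vertex k = 0, 1, …, 3, update dist[i][j] ← min(dist[i][j], dist[i][k] + dist[k][j]). The final matrix gives, for each (i, j), the minimum total weight of any directed path from i to j (possibly empty when i = j).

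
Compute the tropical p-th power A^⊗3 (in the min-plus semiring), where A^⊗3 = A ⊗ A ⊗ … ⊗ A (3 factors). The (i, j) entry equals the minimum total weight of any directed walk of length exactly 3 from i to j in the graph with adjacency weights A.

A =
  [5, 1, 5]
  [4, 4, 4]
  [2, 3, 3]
A^⊗3 =
  [7, 6, 8]
  [9, 7, 9]
  [7, 6, 7]

Each entry (A^⊗3)_ij equals the minimum over all length-3 walks i = v_0 → v_1 → … → v_3 = j of Σ_t A[v_t][v_{t+1}]. For example, for (i, j) = (0, 2) we minimise over 9 possible intermediate vertex sequences; the minimum is 8, attained along the walk 0 → 1 → 2 → 2.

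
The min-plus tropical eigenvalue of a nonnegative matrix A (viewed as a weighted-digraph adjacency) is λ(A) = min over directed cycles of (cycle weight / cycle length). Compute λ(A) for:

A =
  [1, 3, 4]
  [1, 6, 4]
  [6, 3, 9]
λ(A) = 1

Enumerate directed cycles and compute their means (weight / length). Sample:
  cycle 0 → 0: weight = 1, length = 1, mean = 1/1 ≈ 1.000
  cycle 1 → 1: weight = 6, length = 1, mean = 6/1 ≈ 6.000
  cycle 2 → 2: weight = 9, length = 1, mean = 9/1 ≈ 9.000
  cycle 0 → 1 → 0: weight = 4, length = 2, mean = 4/2 ≈ 2.000
  cycle 0 → 2 → 0: weight = 10, length = 2, mean = 10/2 ≈ 5.000
  cycle 1 → 0 → 1: weight = 4, length = 2, mean = 4/2 ≈ 2.000
Minimum mean = 1.000, attained e.g. along the cycle 0 → 0 with weight 1 and length 1. So λ(A) = 1/1 = 1.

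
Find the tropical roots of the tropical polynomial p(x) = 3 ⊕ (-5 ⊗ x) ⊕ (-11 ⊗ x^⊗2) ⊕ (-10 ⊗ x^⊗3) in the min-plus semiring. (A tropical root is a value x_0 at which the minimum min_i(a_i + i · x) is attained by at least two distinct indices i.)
Roots: {-1, 6, 8}

Each tropical root is a break point of the lower envelope of the lines y = a_i + i · x (there are 4 lines, with slopes 0, 1, ..., 3). Only the lines that attain the minimum somewhere contribute to roots; other lines are dominated. Here the surviving (envelope) indices are i = 3, i = 2, i = 1, i = 0.
Intersections between consecutive envelope lines give the roots: for adjacent envelope indices i < j the intersection is x = (a_i − a_j) / (j − i). Reading off the sorted break points: {-1, 6, 8}.
Verification: at each break x_0, at least two indices attain the minimum of min_i(a_i + i · x_0).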